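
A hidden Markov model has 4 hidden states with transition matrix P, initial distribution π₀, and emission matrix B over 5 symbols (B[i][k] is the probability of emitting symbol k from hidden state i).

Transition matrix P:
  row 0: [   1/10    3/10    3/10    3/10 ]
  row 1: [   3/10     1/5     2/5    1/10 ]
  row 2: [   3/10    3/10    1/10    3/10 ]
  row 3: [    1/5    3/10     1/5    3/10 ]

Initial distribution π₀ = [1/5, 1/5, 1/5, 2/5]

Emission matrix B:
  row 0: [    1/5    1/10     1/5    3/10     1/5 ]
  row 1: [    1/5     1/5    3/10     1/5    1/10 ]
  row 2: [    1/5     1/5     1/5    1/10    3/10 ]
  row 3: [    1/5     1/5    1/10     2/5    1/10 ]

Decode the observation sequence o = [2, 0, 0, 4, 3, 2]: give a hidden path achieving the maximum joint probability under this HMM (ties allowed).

t=0: δ = [4.000e-02, 6.000e-02, 4.000e-02, 4.000e-02]  (obs o_0=2)
t=1: δ = [3.600e-03, 2.400e-03, 4.800e-03, 2.400e-03]  ψ = [1, 0, 1, 0]  (obs o_1=0)
t=2: δ = [2.880e-04, 2.880e-04, 2.160e-04, 2.880e-04]  ψ = [2, 2, 0, 2]  (obs o_2=0)
t=3: δ = [1.728e-05, 8.640e-06, 3.456e-05, 8.640e-06]  ψ = [1, 0, 1, 0]  (obs o_3=4)
t=4: δ = [3.110e-06, 2.074e-06, 5.184e-07, 4.147e-06]  ψ = [2, 2, 0, 2]  (obs o_4=3)
t=5: δ = [1.659e-07, 3.732e-07, 1.866e-07, 1.244e-07]  ψ = [3, 3, 0, 3]  (obs o_5=2)
backtrack: best end state = 1; path = [1, 2, 1, 2, 3, 1]

path = [1, 2, 1, 2, 3, 1]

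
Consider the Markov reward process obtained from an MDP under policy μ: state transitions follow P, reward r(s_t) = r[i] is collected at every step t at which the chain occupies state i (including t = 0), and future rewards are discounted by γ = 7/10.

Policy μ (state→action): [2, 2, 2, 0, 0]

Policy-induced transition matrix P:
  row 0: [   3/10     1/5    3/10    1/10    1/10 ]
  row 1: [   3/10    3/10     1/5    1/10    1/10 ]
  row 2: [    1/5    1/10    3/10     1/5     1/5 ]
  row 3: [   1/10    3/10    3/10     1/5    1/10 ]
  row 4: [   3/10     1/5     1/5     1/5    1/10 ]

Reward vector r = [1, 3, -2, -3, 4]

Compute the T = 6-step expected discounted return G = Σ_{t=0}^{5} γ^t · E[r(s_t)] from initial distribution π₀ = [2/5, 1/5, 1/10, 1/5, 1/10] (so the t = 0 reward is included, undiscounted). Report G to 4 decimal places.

G = 1.3743

t=0: π = [0.4000, 0.2000, 0.1000, 0.2000, 0.1000], E[r] = 0.6000, γ^t·E[r] = 0.600000, running G = 0.600000
t=1: π = [0.2500, 0.2300, 0.2700, 0.1400, 0.1100], E[r] = 0.4200, γ^t·E[r] = 0.294000, running G = 0.894000
t=2: π = [0.2450, 0.2100, 0.2660, 0.1520, 0.1270], E[r] = 0.3950, γ^t·E[r] = 0.193550, running G = 1.087550
t=3: π = [0.2430, 0.2096, 0.2663, 0.1545, 0.1266], E[r] = 0.3821, γ^t·E[r] = 0.131060, running G = 1.218610
t=4: π = [0.2425, 0.2098, 0.2664, 0.1547, 0.1266], E[r] = 0.3814, γ^t·E[r] = 0.091562, running G = 1.310172
t=5: π = [0.2424, 0.2098, 0.2664, 0.1548, 0.1266], E[r] = 0.3814, γ^t·E[r] = 0.064096, running G = 1.374268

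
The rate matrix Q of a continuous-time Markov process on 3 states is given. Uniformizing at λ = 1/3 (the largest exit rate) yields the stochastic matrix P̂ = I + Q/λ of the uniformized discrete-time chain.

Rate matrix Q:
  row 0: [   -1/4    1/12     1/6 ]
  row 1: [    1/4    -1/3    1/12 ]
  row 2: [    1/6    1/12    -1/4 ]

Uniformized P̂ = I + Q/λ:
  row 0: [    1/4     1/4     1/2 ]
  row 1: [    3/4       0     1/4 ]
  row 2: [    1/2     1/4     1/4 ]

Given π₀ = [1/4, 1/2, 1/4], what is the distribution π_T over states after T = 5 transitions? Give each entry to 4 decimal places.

t=0: π = [0.2500, 0.5000, 0.2500]
t=1: π = [0.5625, 0.1250, 0.3125]
t=2: π = [0.3906, 0.2188, 0.3906]
t=3: π = [0.4570, 0.1953, 0.3477]
t=4: π = [0.4346, 0.2012, 0.3643]
t=5: π = [0.4417, 0.1997, 0.3586]

π = [0.4417, 0.1997, 0.3586]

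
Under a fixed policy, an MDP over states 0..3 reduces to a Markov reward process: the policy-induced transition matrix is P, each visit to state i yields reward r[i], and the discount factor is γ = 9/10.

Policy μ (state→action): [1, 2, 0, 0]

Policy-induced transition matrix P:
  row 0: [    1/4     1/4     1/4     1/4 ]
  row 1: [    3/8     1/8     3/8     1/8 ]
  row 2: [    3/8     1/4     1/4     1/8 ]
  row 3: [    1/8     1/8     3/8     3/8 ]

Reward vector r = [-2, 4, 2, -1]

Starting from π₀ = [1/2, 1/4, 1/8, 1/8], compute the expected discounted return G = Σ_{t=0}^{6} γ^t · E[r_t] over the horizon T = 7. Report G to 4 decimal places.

G = 2.7133

t=0: π = [0.5000, 0.2500, 0.1250, 0.1250], E[r] = 0.1250, γ^t·E[r] = 0.125000, running G = 0.125000
t=1: π = [0.2813, 0.2031, 0.2969, 0.2188], E[r] = 0.6250, γ^t·E[r] = 0.562500, running G = 0.687500
t=2: π = [0.2852, 0.1973, 0.3027, 0.2148], E[r] = 0.6094, γ^t·E[r] = 0.493594, running G = 1.181094
t=3: π = [0.2856, 0.1985, 0.3015, 0.2144], E[r] = 0.6113, γ^t·E[r] = 0.445658, running G = 1.626752
t=4: π = [0.2857, 0.1984, 0.3016, 0.2143], E[r] = 0.6111, γ^t·E[r] = 0.400932, running G = 2.027684
t=5: π = [0.2857, 0.1984, 0.3016, 0.2143], E[r] = 0.6111, γ^t·E[r] = 0.360857, running G = 2.388541
t=6: π = [0.2857, 0.1984, 0.3016, 0.2143], E[r] = 0.6111, γ^t·E[r] = 0.324769, running G = 2.713310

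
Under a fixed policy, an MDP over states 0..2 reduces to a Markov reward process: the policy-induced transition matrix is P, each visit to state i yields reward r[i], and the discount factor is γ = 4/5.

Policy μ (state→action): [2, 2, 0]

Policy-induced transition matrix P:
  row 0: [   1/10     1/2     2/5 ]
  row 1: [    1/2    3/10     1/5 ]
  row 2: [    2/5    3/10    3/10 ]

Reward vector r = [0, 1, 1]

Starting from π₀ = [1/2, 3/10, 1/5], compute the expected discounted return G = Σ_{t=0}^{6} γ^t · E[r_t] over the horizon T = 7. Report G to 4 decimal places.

G = 2.4947

t=0: π = [0.5000, 0.3000, 0.2000], E[r] = 0.5000, γ^t·E[r] = 0.500000, running G = 0.500000
t=1: π = [0.2800, 0.4000, 0.3200], E[r] = 0.7200, γ^t·E[r] = 0.576000, running G = 1.076000
t=2: π = [0.3560, 0.3560, 0.2880], E[r] = 0.6440, γ^t·E[r] = 0.412160, running G = 1.488160
t=3: π = [0.3288, 0.3712, 0.3000], E[r] = 0.6712, γ^t·E[r] = 0.343654, running G = 1.831814
t=4: π = [0.3385, 0.3658, 0.2958], E[r] = 0.6615, γ^t·E[r] = 0.270959, running G = 2.102773
t=5: π = [0.3350, 0.3677, 0.2973], E[r] = 0.6650, γ^t·E[r] = 0.217897, running G = 2.320670
t=6: π = [0.3363, 0.3670, 0.2967], E[r] = 0.6637, γ^t·E[r] = 0.173995, running G = 2.494665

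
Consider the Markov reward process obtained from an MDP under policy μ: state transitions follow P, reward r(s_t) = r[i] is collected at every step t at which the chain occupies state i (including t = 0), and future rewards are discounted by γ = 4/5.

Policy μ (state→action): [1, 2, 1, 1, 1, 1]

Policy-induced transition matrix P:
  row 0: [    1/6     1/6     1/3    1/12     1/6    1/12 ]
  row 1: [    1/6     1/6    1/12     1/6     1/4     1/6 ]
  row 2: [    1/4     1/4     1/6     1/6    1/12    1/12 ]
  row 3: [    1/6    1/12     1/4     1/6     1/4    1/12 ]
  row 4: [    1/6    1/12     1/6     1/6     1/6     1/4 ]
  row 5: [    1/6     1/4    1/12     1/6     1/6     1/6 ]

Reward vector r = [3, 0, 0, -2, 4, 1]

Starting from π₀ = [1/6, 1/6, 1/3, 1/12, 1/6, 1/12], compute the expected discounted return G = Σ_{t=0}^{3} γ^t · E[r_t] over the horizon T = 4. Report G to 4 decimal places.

G = 3.1841

t=0: π = [0.1667, 0.1667, 0.3333, 0.0833, 0.1667, 0.0833], E[r] = 1.0833, γ^t·E[r] = 1.083333, running G = 1.083333
t=1: π = [0.1944, 0.1806, 0.1806, 0.1528, 0.1597, 0.1319], E[r] = 1.0486, γ^t·E[r] = 0.838889, running G = 1.922222
t=2: π = [0.1817, 0.1667, 0.1858, 0.1505, 0.1794, 0.1360], E[r] = 1.0978, γ^t·E[r] = 0.702593, running G = 2.624815
t=3: π = [0.1821, 0.1660, 0.1843, 0.1515, 0.1776, 0.1385], E[r] = 1.0923, γ^t·E[r] = 0.559259, running G = 3.184074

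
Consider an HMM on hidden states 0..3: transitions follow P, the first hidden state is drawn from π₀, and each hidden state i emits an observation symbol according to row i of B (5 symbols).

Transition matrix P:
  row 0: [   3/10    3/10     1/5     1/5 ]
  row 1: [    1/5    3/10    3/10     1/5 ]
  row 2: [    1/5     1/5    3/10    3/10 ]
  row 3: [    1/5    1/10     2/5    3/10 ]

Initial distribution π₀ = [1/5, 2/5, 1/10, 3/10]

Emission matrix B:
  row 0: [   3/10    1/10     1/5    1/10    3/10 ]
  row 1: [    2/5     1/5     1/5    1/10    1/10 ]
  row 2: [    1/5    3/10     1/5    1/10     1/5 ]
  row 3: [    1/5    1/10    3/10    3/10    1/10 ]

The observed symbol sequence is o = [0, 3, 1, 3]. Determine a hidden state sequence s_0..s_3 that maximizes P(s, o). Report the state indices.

path = [1, 3, 2, 3]

t=0: δ = [6.000e-02, 1.600e-01, 2.000e-02, 6.000e-02]  (obs o_0=0)
t=1: δ = [3.200e-03, 4.800e-03, 4.800e-03, 9.600e-03]  ψ = [1, 1, 1, 1]  (obs o_1=3)
t=2: δ = [1.920e-04, 2.880e-04, 1.152e-03, 2.880e-04]  ψ = [3, 1, 3, 3]  (obs o_2=1)
t=3: δ = [2.304e-05, 2.304e-05, 3.456e-05, 1.037e-04]  ψ = [2, 2, 2, 2]  (obs o_3=3)
backtrack: best end state = 3; path = [1, 3, 2, 3]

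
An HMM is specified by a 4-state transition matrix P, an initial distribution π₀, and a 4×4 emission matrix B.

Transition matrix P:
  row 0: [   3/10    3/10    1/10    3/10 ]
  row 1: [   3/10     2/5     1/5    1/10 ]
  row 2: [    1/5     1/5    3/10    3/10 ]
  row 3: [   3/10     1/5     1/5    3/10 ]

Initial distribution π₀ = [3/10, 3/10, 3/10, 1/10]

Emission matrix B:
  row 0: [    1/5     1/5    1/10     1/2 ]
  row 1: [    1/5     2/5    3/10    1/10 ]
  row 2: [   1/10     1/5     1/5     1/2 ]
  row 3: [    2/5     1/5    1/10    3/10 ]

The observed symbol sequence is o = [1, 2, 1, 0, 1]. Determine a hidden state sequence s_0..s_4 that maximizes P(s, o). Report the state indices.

t=0: δ = [6.000e-02, 1.200e-01, 6.000e-02, 2.000e-02]  (obs o_0=1)
t=1: δ = [3.600e-03, 1.440e-02, 4.800e-03, 1.800e-03]  ψ = [1, 1, 1, 0]  (obs o_1=2)
t=2: δ = [8.640e-04, 2.304e-03, 5.760e-04, 2.880e-04]  ψ = [1, 1, 1, 1]  (obs o_2=1)
t=3: δ = [1.382e-04, 1.843e-04, 4.608e-05, 1.037e-04]  ψ = [1, 1, 1, 0]  (obs o_3=0)
t=4: δ = [1.106e-05, 2.949e-05, 7.373e-06, 8.294e-06]  ψ = [1, 1, 1, 0]  (obs o_4=1)
backtrack: best end state = 1; path = [1, 1, 1, 1, 1]

path = [1, 1, 1, 1, 1]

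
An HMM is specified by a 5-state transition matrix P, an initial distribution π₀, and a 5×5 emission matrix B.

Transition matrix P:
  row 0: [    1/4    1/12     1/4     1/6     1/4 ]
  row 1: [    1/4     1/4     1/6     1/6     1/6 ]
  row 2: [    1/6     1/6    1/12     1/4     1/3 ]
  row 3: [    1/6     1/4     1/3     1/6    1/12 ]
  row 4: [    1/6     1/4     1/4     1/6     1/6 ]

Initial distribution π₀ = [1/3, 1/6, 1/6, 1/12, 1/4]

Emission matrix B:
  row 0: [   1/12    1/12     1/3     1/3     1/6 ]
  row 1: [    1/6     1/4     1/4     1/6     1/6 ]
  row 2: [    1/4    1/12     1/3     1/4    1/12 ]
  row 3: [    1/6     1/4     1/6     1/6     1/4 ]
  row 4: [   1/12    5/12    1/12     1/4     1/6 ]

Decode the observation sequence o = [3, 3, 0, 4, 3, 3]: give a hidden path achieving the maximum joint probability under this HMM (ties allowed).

t=0: δ = [1.111e-01, 2.778e-02, 4.167e-02, 1.389e-02, 6.250e-02]  (obs o_0=3)
t=1: δ = [9.259e-03, 2.604e-03, 6.944e-03, 3.086e-03, 6.944e-03]  ψ = [0, 4, 0, 0, 0]  (obs o_1=3)
t=2: δ = [1.929e-04, 2.894e-04, 5.787e-04, 2.894e-04, 1.929e-04]  ψ = [0, 4, 0, 2, 0]  (obs o_2=0)
t=3: δ = [1.608e-05, 1.608e-05, 8.038e-06, 3.617e-05, 3.215e-05]  ψ = [2, 2, 3, 2, 2]  (obs o_3=4)
t=4: δ = [2.009e-06, 1.507e-06, 3.014e-06, 1.005e-06, 1.340e-06]  ψ = [3, 3, 3, 3, 4]  (obs o_4=3)
t=5: δ = [1.674e-07, 8.372e-08, 1.256e-07, 1.256e-07, 2.512e-07]  ψ = [0, 2, 0, 2, 2]  (obs o_5=3)
backtrack: best end state = 4; path = [0, 0, 2, 3, 2, 4]

path = [0, 0, 2, 3, 2, 4]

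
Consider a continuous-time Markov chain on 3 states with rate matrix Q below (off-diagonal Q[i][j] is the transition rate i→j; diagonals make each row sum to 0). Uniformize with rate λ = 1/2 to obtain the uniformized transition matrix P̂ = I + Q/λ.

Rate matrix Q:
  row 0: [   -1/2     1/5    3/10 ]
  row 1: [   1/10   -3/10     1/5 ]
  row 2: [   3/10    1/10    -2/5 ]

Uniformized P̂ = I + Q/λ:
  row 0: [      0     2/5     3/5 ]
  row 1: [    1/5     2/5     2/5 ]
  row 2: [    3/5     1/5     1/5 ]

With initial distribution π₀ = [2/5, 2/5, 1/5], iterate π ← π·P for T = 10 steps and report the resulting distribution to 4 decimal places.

t=0: π = [0.4000, 0.4000, 0.2000]
t=1: π = [0.2000, 0.3600, 0.4400]
t=2: π = [0.3360, 0.3120, 0.3520]
t=3: π = [0.2736, 0.3296, 0.3968]
t=4: π = [0.3040, 0.3206, 0.3754]
t=5: π = [0.2893, 0.3249, 0.3857]
t=6: π = [0.2964, 0.3229, 0.3807]
t=7: π = [0.2930, 0.3239, 0.3831]
t=8: π = [0.2947, 0.3234, 0.3820]
t=9: π = [0.2939, 0.3236, 0.3825]
t=10: π = [0.2942, 0.3235, 0.3823]

π = [0.2942, 0.3235, 0.3823]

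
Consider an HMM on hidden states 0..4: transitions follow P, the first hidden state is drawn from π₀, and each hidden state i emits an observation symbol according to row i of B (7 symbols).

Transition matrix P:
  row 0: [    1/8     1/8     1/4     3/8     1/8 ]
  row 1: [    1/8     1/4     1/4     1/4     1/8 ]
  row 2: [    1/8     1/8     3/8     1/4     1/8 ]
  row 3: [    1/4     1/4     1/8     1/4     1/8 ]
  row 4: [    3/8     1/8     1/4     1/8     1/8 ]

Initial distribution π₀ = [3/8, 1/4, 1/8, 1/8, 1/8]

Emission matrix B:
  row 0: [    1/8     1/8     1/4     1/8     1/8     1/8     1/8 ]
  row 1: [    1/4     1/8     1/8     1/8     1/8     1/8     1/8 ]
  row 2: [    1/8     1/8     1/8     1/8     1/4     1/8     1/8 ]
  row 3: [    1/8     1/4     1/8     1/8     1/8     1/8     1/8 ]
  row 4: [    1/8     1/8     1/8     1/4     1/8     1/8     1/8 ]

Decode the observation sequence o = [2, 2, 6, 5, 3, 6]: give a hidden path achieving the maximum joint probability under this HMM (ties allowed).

path = [0, 2, 2, 2, 2, 2]

t=0: δ = [9.375e-02, 3.125e-02, 1.562e-02, 1.562e-02, 1.562e-02]  (obs o_0=2)
t=1: δ = [2.930e-03, 1.465e-03, 2.930e-03, 4.395e-03, 1.465e-03]  ψ = [0, 0, 0, 0, 0]  (obs o_1=2)
t=2: δ = [1.373e-04, 1.373e-04, 1.373e-04, 1.373e-04, 6.866e-05]  ψ = [3, 3, 2, 0, 3]  (obs o_2=6)
t=3: δ = [4.292e-06, 4.292e-06, 6.437e-06, 6.437e-06, 2.146e-06]  ψ = [3, 1, 2, 0, 0]  (obs o_3=5)
t=4: δ = [2.012e-07, 2.012e-07, 3.017e-07, 2.012e-07, 2.012e-07]  ψ = [3, 3, 2, 0, 2]  (obs o_4=3)
t=5: δ = [9.430e-09, 6.286e-09, 1.414e-08, 9.430e-09, 4.715e-09]  ψ = [4, 1, 2, 0, 2]  (obs o_5=6)
backtrack: best end state = 2; path = [0, 2, 2, 2, 2, 2]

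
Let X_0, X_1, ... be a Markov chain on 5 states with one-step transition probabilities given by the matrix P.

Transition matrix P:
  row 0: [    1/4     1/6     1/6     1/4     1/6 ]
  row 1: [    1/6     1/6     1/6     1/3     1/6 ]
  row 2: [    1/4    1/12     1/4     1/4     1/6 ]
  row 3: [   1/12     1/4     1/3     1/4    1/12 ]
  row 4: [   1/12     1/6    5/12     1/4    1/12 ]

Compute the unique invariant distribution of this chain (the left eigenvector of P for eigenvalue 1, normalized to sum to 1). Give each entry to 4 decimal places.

Balance equations π_j = Σ_i π_i·P[i][j]:
  π_0 = 1/4·π_0 + 1/6·π_1 + 1/4·π_2 + 1/12·π_3 + 1/12·π_4
  π_1 = 1/6·π_0 + 1/6·π_1 + 1/12·π_2 + 1/4·π_3 + 1/6·π_4
  π_2 = 1/6·π_0 + 1/6·π_1 + 1/4·π_2 + 1/3·π_3 + 5/12·π_4
  π_3 = 1/4·π_0 + 1/3·π_1 + 1/4·π_2 + 1/4·π_3 + 1/4·π_4
  normalize: π_0 + π_1 + π_2 + π_3 + π_4 = 1
Solving the linear system gives exactly π = [1739/10236, 142/853, 2725/10236, 2701/10236, 1367/10236].

π = [0.1699, 0.1665, 0.2662, 0.2639, 0.1335]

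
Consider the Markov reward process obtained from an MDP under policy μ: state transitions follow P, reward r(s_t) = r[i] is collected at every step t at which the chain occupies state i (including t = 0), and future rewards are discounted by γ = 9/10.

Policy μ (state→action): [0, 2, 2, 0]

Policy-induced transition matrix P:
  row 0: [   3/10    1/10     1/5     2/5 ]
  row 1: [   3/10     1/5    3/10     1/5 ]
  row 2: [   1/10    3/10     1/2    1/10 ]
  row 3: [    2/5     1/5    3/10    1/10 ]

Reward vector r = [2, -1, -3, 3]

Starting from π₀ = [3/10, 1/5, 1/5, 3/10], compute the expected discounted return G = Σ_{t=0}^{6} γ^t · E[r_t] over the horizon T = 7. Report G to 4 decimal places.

G = 0.3749

t=0: π = [0.3000, 0.2000, 0.2000, 0.3000], E[r] = 0.7000, γ^t·E[r] = 0.700000, running G = 0.700000
t=1: π = [0.2900, 0.1900, 0.3100, 0.2100], E[r] = 0.0900, γ^t·E[r] = 0.081000, running G = 0.781000
t=2: π = [0.2590, 0.2020, 0.3330, 0.2060], E[r] = -0.0650, γ^t·E[r] = -0.052650, running G = 0.728350
t=3: π = [0.2540, 0.2074, 0.3407, 0.1979], E[r] = -0.1278, γ^t·E[r] = -0.093166, running G = 0.635184
t=4: π = [0.2517, 0.2087, 0.3427, 0.1969], E[r] = -0.1428, γ^t·E[r] = -0.093671, running G = 0.541512
t=5: π = [0.2511, 0.2091, 0.3434, 0.1964], E[r] = -0.1479, γ^t·E[r] = -0.087322, running G = 0.454191
t=6: π = [0.2510, 0.2092, 0.3436, 0.1963], E[r] = -0.1492, γ^t·E[r] = -0.079305, running G = 0.374886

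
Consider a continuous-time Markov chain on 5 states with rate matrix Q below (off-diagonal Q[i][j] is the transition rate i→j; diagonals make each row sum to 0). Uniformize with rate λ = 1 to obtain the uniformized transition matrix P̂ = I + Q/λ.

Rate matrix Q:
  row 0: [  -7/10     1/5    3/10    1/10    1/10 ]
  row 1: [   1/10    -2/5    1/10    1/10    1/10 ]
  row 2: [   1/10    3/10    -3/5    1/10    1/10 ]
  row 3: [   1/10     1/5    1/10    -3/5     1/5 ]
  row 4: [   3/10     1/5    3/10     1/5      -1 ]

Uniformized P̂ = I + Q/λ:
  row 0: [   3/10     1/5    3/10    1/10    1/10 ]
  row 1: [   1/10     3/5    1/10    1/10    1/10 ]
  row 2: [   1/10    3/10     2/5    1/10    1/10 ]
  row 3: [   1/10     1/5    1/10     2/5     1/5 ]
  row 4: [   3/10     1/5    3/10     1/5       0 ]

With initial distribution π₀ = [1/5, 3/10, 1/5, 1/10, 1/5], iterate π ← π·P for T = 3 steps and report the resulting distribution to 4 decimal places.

π = [0.1520, 0.3666, 0.2198, 0.1568, 0.1048]

t=0: π = [0.2000, 0.3000, 0.2000, 0.1000, 0.2000]
t=1: π = [0.1800, 0.3400, 0.2400, 0.1500, 0.0900]
t=2: π = [0.1540, 0.3600, 0.2260, 0.1540, 0.1060]
t=3: π = [0.1520, 0.3666, 0.2198, 0.1568, 0.1048]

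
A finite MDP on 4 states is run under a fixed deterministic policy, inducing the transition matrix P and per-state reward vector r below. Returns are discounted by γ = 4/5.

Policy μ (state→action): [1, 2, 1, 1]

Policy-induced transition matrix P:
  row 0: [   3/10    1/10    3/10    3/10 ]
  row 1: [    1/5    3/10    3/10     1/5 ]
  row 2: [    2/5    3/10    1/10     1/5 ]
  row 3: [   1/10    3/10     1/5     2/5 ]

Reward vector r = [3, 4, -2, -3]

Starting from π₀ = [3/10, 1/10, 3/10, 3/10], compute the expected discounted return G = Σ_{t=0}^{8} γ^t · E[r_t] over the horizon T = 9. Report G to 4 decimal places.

G = 1.2420

t=0: π = [0.3000, 0.1000, 0.3000, 0.3000], E[r] = -0.2000, γ^t·E[r] = -0.200000, running G = -0.200000
t=1: π = [0.2600, 0.2400, 0.2100, 0.2900], E[r] = 0.4500, γ^t·E[r] = 0.360000, running G = 0.160000
t=2: π = [0.2390, 0.2480, 0.2290, 0.2840], E[r] = 0.3990, γ^t·E[r] = 0.255360, running G = 0.415360
t=3: π = [0.2413, 0.2522, 0.2258, 0.2807], E[r] = 0.4390, γ^t·E[r] = 0.224768, running G = 0.640128
t=4: π = [0.2412, 0.2517, 0.2268, 0.2803], E[r] = 0.4363, γ^t·E[r] = 0.178696, running G = 0.818824
t=5: π = [0.2414, 0.2518, 0.2266, 0.2802], E[r] = 0.4376, γ^t·E[r] = 0.143394, running G = 0.962219
t=6: π = [0.2415, 0.2517, 0.2267, 0.2802], E[r] = 0.4373, γ^t·E[r] = 0.114645, running G = 1.076864
t=7: π = [0.2415, 0.2517, 0.2267, 0.2802], E[r] = 0.4374, γ^t·E[r] = 0.091723, running G = 1.168587
t=8: π = [0.2415, 0.2517, 0.2267, 0.2802], E[r] = 0.4374, γ^t·E[r] = 0.073376, running G = 1.241963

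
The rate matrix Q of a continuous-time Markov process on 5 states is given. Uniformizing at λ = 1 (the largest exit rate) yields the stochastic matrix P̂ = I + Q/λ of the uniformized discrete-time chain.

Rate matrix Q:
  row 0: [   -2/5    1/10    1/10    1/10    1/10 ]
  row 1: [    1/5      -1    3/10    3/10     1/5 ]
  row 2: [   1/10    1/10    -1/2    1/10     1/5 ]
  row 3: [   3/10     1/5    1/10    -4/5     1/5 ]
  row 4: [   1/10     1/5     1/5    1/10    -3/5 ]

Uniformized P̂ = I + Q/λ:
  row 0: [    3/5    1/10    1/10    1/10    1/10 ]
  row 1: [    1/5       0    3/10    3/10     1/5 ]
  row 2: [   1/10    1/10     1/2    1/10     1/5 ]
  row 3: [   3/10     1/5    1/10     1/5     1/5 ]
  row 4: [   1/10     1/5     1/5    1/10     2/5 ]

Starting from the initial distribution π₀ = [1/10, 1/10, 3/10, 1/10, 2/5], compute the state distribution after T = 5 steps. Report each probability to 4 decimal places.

π = [0.2743, 0.1234, 0.2466, 0.1387, 0.2170]

t=0: π = [0.1000, 0.1000, 0.3000, 0.1000, 0.4000]
t=1: π = [0.1800, 0.1400, 0.2800, 0.1300, 0.2700]
t=2: π = [0.2300, 0.1260, 0.2670, 0.1410, 0.2360]
t=3: π = [0.2558, 0.1251, 0.2556, 0.1393, 0.2242]
t=4: π = [0.2683, 0.1238, 0.2497, 0.1390, 0.2193]
t=5: π = [0.2743, 0.1234, 0.2466, 0.1387, 0.2170]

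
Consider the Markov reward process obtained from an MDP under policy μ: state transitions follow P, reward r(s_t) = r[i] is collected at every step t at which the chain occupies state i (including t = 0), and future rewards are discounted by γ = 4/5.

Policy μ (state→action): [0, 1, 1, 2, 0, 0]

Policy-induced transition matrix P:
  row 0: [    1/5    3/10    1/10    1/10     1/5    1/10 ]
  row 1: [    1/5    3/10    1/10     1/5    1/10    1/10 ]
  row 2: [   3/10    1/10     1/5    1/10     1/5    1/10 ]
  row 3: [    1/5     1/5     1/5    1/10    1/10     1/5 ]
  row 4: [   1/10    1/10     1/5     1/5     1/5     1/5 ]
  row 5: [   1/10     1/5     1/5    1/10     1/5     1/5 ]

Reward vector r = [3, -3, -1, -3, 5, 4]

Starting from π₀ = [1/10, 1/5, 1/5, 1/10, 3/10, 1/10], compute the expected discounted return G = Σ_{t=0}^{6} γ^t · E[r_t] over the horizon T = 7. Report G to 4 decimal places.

G = 3.4464

t=0: π = [0.1000, 0.2000, 0.2000, 0.1000, 0.3000, 0.1000], E[r] = 1.1000, γ^t·E[r] = 1.100000, running G = 1.100000
t=1: π = [0.1800, 0.1800, 0.1700, 0.1500, 0.1700, 0.1500], E[r] = 0.8300, γ^t·E[r] = 0.664000, running G = 1.764000
t=2: π = [0.1850, 0.2020, 0.1640, 0.1350, 0.1670, 0.1470], E[r] = 0.8030, γ^t·E[r] = 0.513920, running G = 2.277920
t=3: π = [0.1850, 0.2056, 0.1613, 0.1369, 0.1663, 0.1449], E[r] = 0.7773, γ^t·E[r] = 0.397978, running G = 2.675898
t=4: π = [0.1850, 0.2063, 0.1609, 0.1372, 0.1658, 0.1448], E[r] = 0.7716, γ^t·E[r] = 0.316051, running G = 2.991949
t=5: π = [0.1850, 0.2065, 0.1609, 0.1372, 0.1657, 0.1448], E[r] = 0.7706, γ^t·E[r] = 0.252510, running G = 3.244459
t=6: π = [0.1850, 0.2065, 0.1609, 0.1372, 0.1656, 0.1448], E[r] = 0.7704, γ^t·E[r] = 0.201949, running G = 3.446408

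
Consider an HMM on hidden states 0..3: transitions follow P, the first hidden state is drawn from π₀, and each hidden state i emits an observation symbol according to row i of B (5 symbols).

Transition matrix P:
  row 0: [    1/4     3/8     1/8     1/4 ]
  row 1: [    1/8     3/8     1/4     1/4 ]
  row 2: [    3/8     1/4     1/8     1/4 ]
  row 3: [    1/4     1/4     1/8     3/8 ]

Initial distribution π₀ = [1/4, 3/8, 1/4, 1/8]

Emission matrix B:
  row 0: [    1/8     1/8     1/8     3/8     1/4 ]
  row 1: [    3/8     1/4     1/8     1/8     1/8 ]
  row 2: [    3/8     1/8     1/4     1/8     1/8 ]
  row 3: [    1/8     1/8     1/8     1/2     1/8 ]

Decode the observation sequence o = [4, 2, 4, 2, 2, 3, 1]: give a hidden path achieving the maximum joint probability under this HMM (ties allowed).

path = [1, 2, 0, 1, 2, 0, 1]

t=0: δ = [6.250e-02, 4.688e-02, 3.125e-02, 1.562e-02]  (obs o_0=4)
t=1: δ = [1.953e-03, 2.930e-03, 2.930e-03, 1.953e-03]  ψ = [0, 0, 1, 0]  (obs o_1=2)
t=2: δ = [2.747e-04, 1.373e-04, 9.155e-05, 9.155e-05]  ψ = [2, 1, 1, 1]  (obs o_2=4)
t=3: δ = [8.583e-06, 1.287e-05, 8.583e-06, 8.583e-06]  ψ = [0, 0, 0, 0]  (obs o_3=2)
t=4: δ = [4.023e-07, 6.035e-07, 8.047e-07, 4.023e-07]  ψ = [2, 1, 1, 1]  (obs o_4=2)
t=5: δ = [1.132e-07, 2.829e-08, 1.886e-08, 1.006e-07]  ψ = [2, 1, 1, 2]  (obs o_5=3)
t=6: δ = [3.536e-09, 1.061e-08, 1.768e-09, 4.715e-09]  ψ = [0, 0, 0, 3]  (obs o_6=1)
backtrack: best end state = 1; path = [1, 2, 0, 1, 2, 0, 1]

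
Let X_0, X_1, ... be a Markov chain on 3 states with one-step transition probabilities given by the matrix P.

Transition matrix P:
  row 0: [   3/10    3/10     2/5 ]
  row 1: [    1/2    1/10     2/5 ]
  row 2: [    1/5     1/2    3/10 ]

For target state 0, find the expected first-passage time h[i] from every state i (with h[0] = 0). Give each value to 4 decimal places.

First-step conditioning: h[0] = 0; for i ≠ 0, h[i] = 1 + Σ_k P[i][k]·h[k].
  h[1] = 1 + 1/10·h[1] + 2/5·h[2]
  h[2] = 1 + 1/2·h[1] + 3/10·h[2]
Solving the 2×2 linear system over states ≠ 0 gives exactly h = [0, 110/43, 140/43] (h[0] = 0 is the target).

h = [0.0000, 2.5581, 3.2558]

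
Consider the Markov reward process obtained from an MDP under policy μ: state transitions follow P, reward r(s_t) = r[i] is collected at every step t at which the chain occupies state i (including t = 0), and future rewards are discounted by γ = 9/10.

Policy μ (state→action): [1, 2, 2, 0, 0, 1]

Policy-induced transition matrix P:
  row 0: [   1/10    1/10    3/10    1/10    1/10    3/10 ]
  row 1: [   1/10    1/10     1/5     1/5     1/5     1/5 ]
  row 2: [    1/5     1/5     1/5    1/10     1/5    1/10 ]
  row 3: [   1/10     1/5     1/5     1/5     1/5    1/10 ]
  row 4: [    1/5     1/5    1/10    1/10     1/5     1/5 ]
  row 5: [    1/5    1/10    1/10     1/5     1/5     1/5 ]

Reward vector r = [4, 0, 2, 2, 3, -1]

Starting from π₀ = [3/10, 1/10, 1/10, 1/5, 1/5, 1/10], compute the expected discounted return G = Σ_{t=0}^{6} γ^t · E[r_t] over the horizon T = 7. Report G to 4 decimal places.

t=0: π = [0.3000, 0.1000, 0.1000, 0.2000, 0.2000, 0.1000], E[r] = 2.3000, γ^t·E[r] = 2.300000, running G = 2.300000
t=1: π = [0.1400, 0.1500, 0.2000, 0.1400, 0.1700, 0.2000], E[r] = 1.5500, γ^t·E[r] = 1.395000, running G = 3.695000
t=2: π = [0.1570, 0.1510, 0.1770, 0.1490, 0.1860, 0.1800], E[r] = 1.6580, γ^t·E[r] = 1.342980, running G = 5.037980
t=3: π = [0.1543, 0.1512, 0.1791, 0.1480, 0.1843, 0.1831], E[r] = 1.6412, γ^t·E[r] = 1.196435, running G = 6.234415
t=4: π = [0.1547, 0.1511, 0.1787, 0.1482, 0.1846, 0.1827], E[r] = 1.6434, γ^t·E[r] = 1.078254, running G = 7.312669
t=5: π = [0.1546, 0.1511, 0.1787, 0.1482, 0.1845, 0.1828], E[r] = 1.6431, γ^t·E[r] = 0.970242, running G = 8.282912
t=6: π = [0.1546, 0.1511, 0.1787, 0.1482, 0.1845, 0.1828], E[r] = 1.6432, γ^t·E[r] = 0.873241, running G = 9.156153

G = 9.1562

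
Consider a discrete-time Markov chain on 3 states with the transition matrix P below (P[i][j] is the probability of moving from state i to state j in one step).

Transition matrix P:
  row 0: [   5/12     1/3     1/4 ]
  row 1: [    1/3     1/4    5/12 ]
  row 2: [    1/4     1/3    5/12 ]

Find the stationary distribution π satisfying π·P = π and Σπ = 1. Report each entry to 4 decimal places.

π = [0.3308, 0.3077, 0.3615]

Balance equations π_j = Σ_i π_i·P[i][j]:
  π_0 = 5/12·π_0 + 1/3·π_1 + 1/4·π_2
  π_1 = 1/3·π_0 + 1/4·π_1 + 1/3·π_2
  normalize: π_0 + π_1 + π_2 = 1
Solving the linear system gives exactly π = [43/130, 4/13, 47/130].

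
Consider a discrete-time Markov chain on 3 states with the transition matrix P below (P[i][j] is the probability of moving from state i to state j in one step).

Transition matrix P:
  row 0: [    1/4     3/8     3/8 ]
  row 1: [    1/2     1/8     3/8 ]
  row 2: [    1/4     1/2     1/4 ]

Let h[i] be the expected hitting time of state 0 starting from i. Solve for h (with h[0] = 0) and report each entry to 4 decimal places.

First-step conditioning: h[0] = 0; for i ≠ 0, h[i] = 1 + Σ_k P[i][k]·h[k].
  h[1] = 1 + 1/8·h[1] + 3/8·h[2]
  h[2] = 1 + 1/2·h[1] + 1/4·h[2]
Solving the 2×2 linear system over states ≠ 0 gives exactly h = [0, 12/5, 44/15] (h[0] = 0 is the target).

h = [0.0000, 2.4000, 2.9333]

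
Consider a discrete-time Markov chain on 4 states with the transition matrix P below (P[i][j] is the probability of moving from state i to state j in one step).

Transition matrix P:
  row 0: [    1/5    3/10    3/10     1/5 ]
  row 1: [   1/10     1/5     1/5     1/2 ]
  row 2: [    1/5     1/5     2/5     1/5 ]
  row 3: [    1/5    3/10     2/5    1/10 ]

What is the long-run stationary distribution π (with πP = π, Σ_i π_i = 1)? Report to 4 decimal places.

π = [0.1758, 0.2424, 0.3340, 0.2479]

Balance equations π_j = Σ_i π_i·P[i][j]:
  π_0 = 1/5·π_0 + 1/10·π_1 + 1/5·π_2 + 1/5·π_3
  π_1 = 3/10·π_0 + 1/5·π_1 + 1/5·π_2 + 3/10·π_3
  π_2 = 3/10·π_0 + 1/5·π_1 + 2/5·π_2 + 2/5·π_3
  normalize: π_0 + π_1 + π_2 + π_3 = 1
Solving the linear system gives exactly π = [190/1081, 262/1081, 361/1081, 268/1081].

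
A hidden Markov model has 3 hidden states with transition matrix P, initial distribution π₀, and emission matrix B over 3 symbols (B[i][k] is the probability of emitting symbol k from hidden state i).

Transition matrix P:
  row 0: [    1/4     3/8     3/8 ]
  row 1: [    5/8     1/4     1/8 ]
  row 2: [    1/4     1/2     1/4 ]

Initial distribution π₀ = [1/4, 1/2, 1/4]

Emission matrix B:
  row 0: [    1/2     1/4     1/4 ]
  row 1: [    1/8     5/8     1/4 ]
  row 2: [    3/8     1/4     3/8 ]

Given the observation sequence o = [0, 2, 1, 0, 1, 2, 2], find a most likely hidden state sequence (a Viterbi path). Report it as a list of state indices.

t=0: δ = [1.250e-01, 6.250e-02, 9.375e-02]  (obs o_0=0)
t=1: δ = [9.766e-03, 1.172e-02, 1.758e-02]  ψ = [1, 0, 0]  (obs o_1=2)
t=2: δ = [1.831e-03, 5.493e-03, 1.099e-03]  ψ = [1, 2, 2]  (obs o_2=1)
t=3: δ = [1.717e-03, 1.717e-04, 2.575e-04]  ψ = [1, 1, 0]  (obs o_3=0)
t=4: δ = [1.073e-04, 4.023e-04, 1.609e-04]  ψ = [0, 0, 0]  (obs o_4=1)
t=5: δ = [6.286e-05, 2.515e-05, 1.886e-05]  ψ = [1, 1, 1]  (obs o_5=2)
t=6: δ = [3.929e-06, 5.894e-06, 8.840e-06]  ψ = [0, 0, 0]  (obs o_6=2)
backtrack: best end state = 2; path = [0, 2, 1, 0, 1, 0, 2]

path = [0, 2, 1, 0, 1, 0, 2]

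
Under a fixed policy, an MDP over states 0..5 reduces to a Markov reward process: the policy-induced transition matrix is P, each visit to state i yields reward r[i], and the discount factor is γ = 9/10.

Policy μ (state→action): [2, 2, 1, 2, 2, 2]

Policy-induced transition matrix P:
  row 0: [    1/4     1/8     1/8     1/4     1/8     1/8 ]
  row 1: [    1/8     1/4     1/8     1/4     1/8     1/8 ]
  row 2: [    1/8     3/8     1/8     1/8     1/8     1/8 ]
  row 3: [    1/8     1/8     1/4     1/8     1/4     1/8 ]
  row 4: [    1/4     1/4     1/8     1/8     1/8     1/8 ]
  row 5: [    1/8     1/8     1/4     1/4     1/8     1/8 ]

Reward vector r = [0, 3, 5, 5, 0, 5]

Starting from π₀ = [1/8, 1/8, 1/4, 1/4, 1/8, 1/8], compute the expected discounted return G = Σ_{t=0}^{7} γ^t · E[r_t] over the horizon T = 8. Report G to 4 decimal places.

G = 17.6480

t=0: π = [0.1250, 0.1250, 0.2500, 0.2500, 0.1250, 0.1250], E[r] = 3.5000, γ^t·E[r] = 3.500000, running G = 3.500000
t=1: π = [0.1563, 0.2188, 0.1719, 0.1719, 0.1563, 0.1250], E[r] = 3.0000, γ^t·E[r] = 2.700000, running G = 6.200000
t=2: π = [0.1641, 0.2148, 0.1621, 0.1875, 0.1465, 0.1250], E[r] = 3.0176, γ^t·E[r] = 2.444238, running G = 8.644238
t=3: π = [0.1638, 0.2107, 0.1641, 0.1880, 0.1484, 0.1250], E[r] = 3.0173, γ^t·E[r] = 2.199636, running G = 10.843875
t=4: π = [0.1640, 0.2109, 0.1641, 0.1874, 0.1485, 0.1250], E[r] = 3.0155, γ^t·E[r] = 1.978491, running G = 12.822366
t=5: π = [0.1641, 0.2110, 0.1641, 0.1875, 0.1484, 0.1250], E[r] = 3.0156, γ^t·E[r] = 1.780685, running G = 14.603051
t=6: π = [0.1641, 0.2109, 0.1641, 0.1875, 0.1484, 0.1250], E[r] = 3.0156, γ^t·E[r] = 1.602631, running G = 16.205682
t=7: π = [0.1641, 0.2109, 0.1641, 0.1875, 0.1484, 0.1250], E[r] = 3.0156, γ^t·E[r] = 1.442364, running G = 17.648047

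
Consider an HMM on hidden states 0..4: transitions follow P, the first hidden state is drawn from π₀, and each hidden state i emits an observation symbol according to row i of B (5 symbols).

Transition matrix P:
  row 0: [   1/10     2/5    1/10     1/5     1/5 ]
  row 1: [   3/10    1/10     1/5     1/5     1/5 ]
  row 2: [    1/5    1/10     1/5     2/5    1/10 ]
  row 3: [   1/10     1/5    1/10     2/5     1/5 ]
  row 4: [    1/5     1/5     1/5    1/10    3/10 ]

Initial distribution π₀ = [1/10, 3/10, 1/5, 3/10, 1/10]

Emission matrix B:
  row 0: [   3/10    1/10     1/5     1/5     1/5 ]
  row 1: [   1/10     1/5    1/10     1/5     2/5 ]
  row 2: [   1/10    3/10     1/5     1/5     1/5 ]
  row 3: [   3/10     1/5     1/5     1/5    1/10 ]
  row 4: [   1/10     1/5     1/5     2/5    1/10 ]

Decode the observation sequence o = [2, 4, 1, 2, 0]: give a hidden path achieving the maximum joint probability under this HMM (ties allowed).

path = [3, 1, 2, 3, 3]

t=0: δ = [2.000e-02, 3.000e-02, 4.000e-02, 6.000e-02, 2.000e-02]  (obs o_0=2)
t=1: δ = [1.800e-03, 4.800e-03, 1.600e-03, 2.400e-03, 1.200e-03]  ψ = [1, 3, 2, 3, 3]  (obs o_1=4)
t=2: δ = [1.440e-04, 1.440e-04, 2.880e-04, 1.920e-04, 1.920e-04]  ψ = [1, 0, 1, 1, 1]  (obs o_2=1)
t=3: δ = [1.152e-05, 5.760e-06, 1.152e-05, 2.304e-05, 1.152e-05]  ψ = [2, 0, 2, 2, 4]  (obs o_3=2)
t=4: δ = [6.912e-07, 4.608e-07, 2.304e-07, 2.765e-06, 4.608e-07]  ψ = [2, 0, 2, 3, 3]  (obs o_4=0)
backtrack: best end state = 3; path = [3, 1, 2, 3, 3]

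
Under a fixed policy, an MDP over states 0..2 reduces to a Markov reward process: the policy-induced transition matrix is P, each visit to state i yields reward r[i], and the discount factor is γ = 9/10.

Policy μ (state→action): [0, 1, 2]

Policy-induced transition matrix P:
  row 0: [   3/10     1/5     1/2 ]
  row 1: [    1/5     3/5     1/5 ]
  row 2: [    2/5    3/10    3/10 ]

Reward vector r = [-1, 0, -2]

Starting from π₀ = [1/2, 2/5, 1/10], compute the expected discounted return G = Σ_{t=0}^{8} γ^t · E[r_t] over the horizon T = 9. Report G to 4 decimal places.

t=0: π = [0.5000, 0.4000, 0.1000], E[r] = -0.7000, γ^t·E[r] = -0.700000, running G = -0.700000
t=1: π = [0.2700, 0.3700, 0.3600], E[r] = -0.9900, γ^t·E[r] = -0.891000, running G = -1.591000
t=2: π = [0.2990, 0.3840, 0.3170], E[r] = -0.9330, γ^t·E[r] = -0.755730, running G = -2.346730
t=3: π = [0.2933, 0.3853, 0.3214], E[r] = -0.9361, γ^t·E[r] = -0.682417, running G = -3.029147
t=4: π = [0.2936, 0.3863, 0.3201], E[r] = -0.9339, γ^t·E[r] = -0.612712, running G = -3.641859
t=5: π = [0.2934, 0.3865, 0.3201], E[r] = -0.9336, γ^t·E[r] = -0.551269, running G = -4.193128
t=6: π = [0.2934, 0.3866, 0.3200], E[r] = -0.9334, γ^t·E[r] = -0.496052, running G = -4.689180
t=7: π = [0.2933, 0.3866, 0.3200], E[r] = -0.9334, γ^t·E[r] = -0.446424, running G = -5.135604
t=8: π = [0.2933, 0.3867, 0.3200], E[r] = -0.9333, γ^t·E[r] = -0.401773, running G = -5.537377

G = -5.5374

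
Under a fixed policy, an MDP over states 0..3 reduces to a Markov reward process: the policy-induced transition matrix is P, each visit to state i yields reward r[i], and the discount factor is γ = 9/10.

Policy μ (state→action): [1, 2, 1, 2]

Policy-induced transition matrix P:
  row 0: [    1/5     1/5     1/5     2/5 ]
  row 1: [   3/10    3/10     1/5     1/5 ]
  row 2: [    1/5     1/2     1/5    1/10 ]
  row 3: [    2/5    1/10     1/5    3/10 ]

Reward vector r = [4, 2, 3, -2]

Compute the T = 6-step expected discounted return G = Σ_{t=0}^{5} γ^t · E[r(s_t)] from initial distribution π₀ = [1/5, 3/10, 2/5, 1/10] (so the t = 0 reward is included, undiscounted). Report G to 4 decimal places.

G = 8.8709

t=0: π = [0.2000, 0.3000, 0.4000, 0.1000], E[r] = 2.4000, γ^t·E[r] = 2.400000, running G = 2.400000
t=1: π = [0.2500, 0.3400, 0.2000, 0.2100], E[r] = 1.8600, γ^t·E[r] = 1.674000, running G = 4.074000
t=2: π = [0.2760, 0.2730, 0.2000, 0.2510], E[r] = 1.7480, γ^t·E[r] = 1.415880, running G = 5.489880
t=3: π = [0.2775, 0.2622, 0.2000, 0.2603], E[r] = 1.7138, γ^t·E[r] = 1.249360, running G = 6.739240
t=4: π = [0.2783, 0.2602, 0.2000, 0.2615], E[r] = 1.7104, γ^t·E[r] = 1.122220, running G = 7.861460
t=5: π = [0.2783, 0.2599, 0.2000, 0.2618], E[r] = 1.7094, γ^t·E[r] = 1.009392, running G = 8.870852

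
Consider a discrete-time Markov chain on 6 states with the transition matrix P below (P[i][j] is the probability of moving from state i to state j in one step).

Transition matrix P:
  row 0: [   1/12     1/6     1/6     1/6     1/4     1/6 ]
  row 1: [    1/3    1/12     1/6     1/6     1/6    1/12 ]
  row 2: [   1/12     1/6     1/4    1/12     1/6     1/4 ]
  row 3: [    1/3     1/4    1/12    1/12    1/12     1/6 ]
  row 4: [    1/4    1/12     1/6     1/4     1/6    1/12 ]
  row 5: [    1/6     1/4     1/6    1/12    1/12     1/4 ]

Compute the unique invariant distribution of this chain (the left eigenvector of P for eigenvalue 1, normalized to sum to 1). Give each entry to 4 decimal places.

π = [0.2000, 0.1654, 0.1691, 0.1401, 0.1577, 0.1678]

Balance equations π_j = Σ_i π_i·P[i][j]:
  π_0 = 1/12·π_0 + 1/3·π_1 + 1/12·π_2 + 1/3·π_3 + 1/4·π_4 + 1/6·π_5
  π_1 = 1/6·π_0 + 1/12·π_1 + 1/6·π_2 + 1/4·π_3 + 1/12·π_4 + 1/4·π_5
  π_2 = 1/6·π_0 + 1/6·π_1 + 1/4·π_2 + 1/12·π_3 + 1/6·π_4 + 1/6·π_5
  π_3 = 1/6·π_0 + 1/6·π_1 + 1/12·π_2 + 1/12·π_3 + 1/4·π_4 + 1/12·π_5
  π_4 = 1/4·π_0 + 1/6·π_1 + 1/6·π_2 + 1/12·π_3 + 1/6·π_4 + 1/12·π_5
  normalize: π_0 + π_1 + π_2 + π_3 + π_4 + π_5 = 1
Solving the linear system gives exactly π = [26371/131880, 7271/43960, 7433/43960, 6157/43960, 10397/65940, 5533/32970].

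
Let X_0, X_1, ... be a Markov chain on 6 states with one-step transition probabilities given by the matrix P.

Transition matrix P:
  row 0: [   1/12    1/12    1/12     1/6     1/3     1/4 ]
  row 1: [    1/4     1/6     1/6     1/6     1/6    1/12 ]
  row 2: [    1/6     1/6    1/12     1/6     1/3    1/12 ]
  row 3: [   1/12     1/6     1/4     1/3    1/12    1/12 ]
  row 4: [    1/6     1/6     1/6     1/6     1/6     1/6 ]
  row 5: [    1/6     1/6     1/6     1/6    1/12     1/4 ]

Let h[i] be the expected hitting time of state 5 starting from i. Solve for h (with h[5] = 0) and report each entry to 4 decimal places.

h = [6.6742, 7.8799, 7.8871, 8.1774, 7.3237, 0.0000]

First-step conditioning: h[5] = 0; for i ≠ 5, h[i] = 1 + Σ_k P[i][k]·h[k].
  h[0] = 1 + 1/12·h[0] + 1/12·h[1] + 1/12·h[2] + 1/6·h[3] + 1/3·h[4]
  h[1] = 1 + 1/4·h[0] + 1/6·h[1] + 1/6·h[2] + 1/6·h[3] + 1/6·h[4]
  h[2] = 1 + 1/6·h[0] + 1/6·h[1] + 1/12·h[2] + 1/6·h[3] + 1/3·h[4]
  h[3] = 1 + 1/12·h[0] + 1/6·h[1] + 1/4·h[2] + 1/3·h[3] + 1/12·h[4]
  h[4] = 1 + 1/6·h[0] + 1/6·h[1] + 1/6·h[2] + 1/6·h[3] + 1/6·h[4]
Solving the 5×5 linear system over states ≠ 5 gives exactly h = [111600/16721, 131760/16721, 131880/16721, 136734/16721, 122460/16721, 0] (h[5] = 0 is the target).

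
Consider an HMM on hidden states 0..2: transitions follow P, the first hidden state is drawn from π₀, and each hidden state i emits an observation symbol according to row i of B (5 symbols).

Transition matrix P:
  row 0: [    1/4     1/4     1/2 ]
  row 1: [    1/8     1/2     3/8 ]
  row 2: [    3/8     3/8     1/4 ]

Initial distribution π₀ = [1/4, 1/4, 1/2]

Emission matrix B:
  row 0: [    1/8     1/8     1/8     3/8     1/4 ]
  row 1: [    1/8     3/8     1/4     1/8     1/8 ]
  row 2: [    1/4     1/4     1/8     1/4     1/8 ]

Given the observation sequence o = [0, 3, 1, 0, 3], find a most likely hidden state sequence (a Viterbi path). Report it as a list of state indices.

t=0: δ = [3.125e-02, 3.125e-02, 1.250e-01]  (obs o_0=0)
t=1: δ = [1.758e-02, 5.859e-03, 7.812e-03]  ψ = [2, 2, 2]  (obs o_1=3)
t=2: δ = [5.493e-04, 1.648e-03, 2.197e-03]  ψ = [0, 0, 0]  (obs o_2=1)
t=3: δ = [1.030e-04, 1.030e-04, 1.545e-04]  ψ = [2, 1, 1]  (obs o_3=0)
t=4: δ = [2.173e-05, 7.242e-06, 1.287e-05]  ψ = [2, 2, 0]  (obs o_4=3)
backtrack: best end state = 0; path = [2, 0, 1, 2, 0]

path = [2, 0, 1, 2, 0]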